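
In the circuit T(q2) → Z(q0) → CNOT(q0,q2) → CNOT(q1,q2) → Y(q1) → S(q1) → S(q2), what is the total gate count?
7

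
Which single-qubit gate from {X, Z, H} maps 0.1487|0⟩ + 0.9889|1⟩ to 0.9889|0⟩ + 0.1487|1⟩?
X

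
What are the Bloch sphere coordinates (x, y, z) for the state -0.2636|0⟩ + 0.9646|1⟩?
(-0.5085, 0, -0.861)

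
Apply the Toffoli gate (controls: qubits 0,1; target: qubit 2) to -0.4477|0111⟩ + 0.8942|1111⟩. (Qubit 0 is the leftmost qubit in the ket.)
-0.4477|0111⟩ + 0.8942|1101⟩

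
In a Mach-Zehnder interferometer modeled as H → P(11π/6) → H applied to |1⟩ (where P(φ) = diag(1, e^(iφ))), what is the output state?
(0.06699 + 0.25i)|0⟩ + (0.933 - 0.25i)|1⟩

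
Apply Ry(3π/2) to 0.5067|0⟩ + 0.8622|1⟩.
-0.968|0⟩ - 0.2514|1⟩

Ry(3π/2) = [[cos(θ/2), −sin(θ/2)], [sin(θ/2), cos(θ/2)]]; θ = 3π/2, cos(θ/2) ≈ -0.707107, sin(θ/2) ≈ 0.707107.
With a = amp(|0⟩) = 0.5067 and b = amp(|1⟩) = 0.8622:
new amp(|0⟩) = (-0.707107)·a + (-0.707107)·b = -0.968
new amp(|1⟩) = (0.707107)·a + (-0.707107)·b = -0.2514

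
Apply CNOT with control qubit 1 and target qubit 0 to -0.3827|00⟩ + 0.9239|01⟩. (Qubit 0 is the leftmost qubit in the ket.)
-0.3827|00⟩ + 0.9239|11⟩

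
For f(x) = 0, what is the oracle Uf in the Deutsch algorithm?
I ⊗ I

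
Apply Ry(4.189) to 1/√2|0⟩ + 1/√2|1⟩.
-0.966|0⟩ + 0.2587|1⟩

Ry(4.189) = [[cos(θ/2), −sin(θ/2)], [sin(θ/2), cos(θ/2)]]; θ = 4.189, cos(θ/2) ≈ -0.500091, sin(θ/2) ≈ 0.865973.
With a = amp(|0⟩) = 1/√2 and b = amp(|1⟩) = 1/√2:
new amp(|0⟩) = (-0.500091)·a + (-0.865973)·b = -0.966
new amp(|1⟩) = (0.865973)·a + (-0.500091)·b = 0.2587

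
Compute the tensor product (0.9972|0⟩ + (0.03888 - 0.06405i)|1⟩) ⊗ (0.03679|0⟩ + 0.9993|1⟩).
0.03669|00⟩ + 0.9965|01⟩ + (0.00143 - 0.002356i)|10⟩ + (0.03885 - 0.06401i)|11⟩

amp(|b₁b₂…⟩) = product of the factor amplitudes for bits b₁, b₂, …; only kets whose every factor amplitude is nonzero survive.
|00⟩: (0.9972)(0.03679) = 0.03669
|01⟩: (0.9972)(0.9993) = 0.9965
|10⟩: (0.03888 - 0.06405i)(0.03679) = (0.00143 - 0.002356i)
|11⟩: (0.03888 - 0.06405i)(0.9993) = (0.03885 - 0.06401i)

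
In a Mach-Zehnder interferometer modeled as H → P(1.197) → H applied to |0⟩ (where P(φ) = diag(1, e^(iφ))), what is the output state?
(0.6826 + 0.4655i)|0⟩ + (0.3174 - 0.4655i)|1⟩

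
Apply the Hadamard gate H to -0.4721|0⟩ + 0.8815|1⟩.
0.2895|0⟩ - 0.9571|1⟩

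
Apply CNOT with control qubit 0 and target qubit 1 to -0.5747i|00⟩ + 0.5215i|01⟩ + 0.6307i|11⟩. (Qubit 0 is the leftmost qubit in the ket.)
-0.5747i|00⟩ + 0.5215i|01⟩ + 0.6307i|10⟩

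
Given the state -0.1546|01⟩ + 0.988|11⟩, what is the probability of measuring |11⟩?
0.9761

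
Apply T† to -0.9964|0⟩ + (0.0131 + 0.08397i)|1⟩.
-0.9964|0⟩ + (0.06864 + 0.05011i)|1⟩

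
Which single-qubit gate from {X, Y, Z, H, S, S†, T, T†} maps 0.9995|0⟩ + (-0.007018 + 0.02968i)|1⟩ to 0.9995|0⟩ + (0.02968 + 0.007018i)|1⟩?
S†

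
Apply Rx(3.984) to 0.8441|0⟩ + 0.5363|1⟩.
(-0.3451 - 0.4894i)|0⟩ + (-0.2193 - 0.7703i)|1⟩

Rx(3.984) = [[cos(θ/2), −i·sin(θ/2)], [−i·sin(θ/2), cos(θ/2)]]; θ = 3.984, cos(θ/2) ≈ -0.408859, sin(θ/2) ≈ 0.912597.
With a = amp(|0⟩) = 0.8441 and b = amp(|1⟩) = 0.5363:
new amp(|0⟩) = (-0.408859)·a + (-0.912597i)·b = (-0.3451 - 0.4894i)
new amp(|1⟩) = (-0.912597i)·a + (-0.408859)·b = (-0.2193 - 0.7703i)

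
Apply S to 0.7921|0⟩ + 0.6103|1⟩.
0.7921|0⟩ + 0.6103i|1⟩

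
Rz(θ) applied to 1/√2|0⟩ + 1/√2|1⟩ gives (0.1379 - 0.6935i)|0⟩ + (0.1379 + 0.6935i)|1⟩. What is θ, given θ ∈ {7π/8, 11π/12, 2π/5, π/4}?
7π/8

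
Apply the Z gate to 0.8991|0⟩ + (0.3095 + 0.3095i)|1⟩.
0.8991|0⟩ + (-0.3095 - 0.3095i)|1⟩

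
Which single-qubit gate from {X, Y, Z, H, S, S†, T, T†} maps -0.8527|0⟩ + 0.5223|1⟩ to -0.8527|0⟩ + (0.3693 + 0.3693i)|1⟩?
T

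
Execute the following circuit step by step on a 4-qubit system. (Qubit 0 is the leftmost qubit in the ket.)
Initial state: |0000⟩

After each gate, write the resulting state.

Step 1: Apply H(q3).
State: 1/√2|0000⟩ + 1/√2|0001⟩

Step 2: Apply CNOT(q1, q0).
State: 1/√2|0000⟩ + 1/√2|0001⟩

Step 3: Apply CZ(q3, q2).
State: 1/√2|0000⟩ + 1/√2|0001⟩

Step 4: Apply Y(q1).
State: (1/√2)i|0100⟩ + (1/√2)i|0101⟩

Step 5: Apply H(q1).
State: (1/2)i|0000⟩ + (1/2)i|0001⟩ - (1/2)i|0100⟩ - (1/2)i|0101⟩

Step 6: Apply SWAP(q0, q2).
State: (1/2)i|0000⟩ + (1/2)i|0001⟩ - (1/2)i|0100⟩ - (1/2)i|0101⟩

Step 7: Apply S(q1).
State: (1/2)i|0000⟩ + (1/2)i|0001⟩ + 1/2|0100⟩ + 1/2|0101⟩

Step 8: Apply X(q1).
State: 1/2|0000⟩ + 1/2|0001⟩ + (1/2)i|0100⟩ + (1/2)i|0101⟩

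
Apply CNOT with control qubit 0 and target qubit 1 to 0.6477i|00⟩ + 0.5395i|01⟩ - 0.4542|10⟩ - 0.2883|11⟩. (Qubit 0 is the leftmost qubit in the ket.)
0.6477i|00⟩ + 0.5395i|01⟩ - 0.2883|10⟩ - 0.4542|11⟩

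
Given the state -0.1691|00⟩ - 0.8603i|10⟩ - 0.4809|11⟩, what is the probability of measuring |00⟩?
0.02859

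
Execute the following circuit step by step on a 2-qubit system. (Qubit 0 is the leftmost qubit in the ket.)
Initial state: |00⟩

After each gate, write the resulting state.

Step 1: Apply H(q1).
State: 1/√2|00⟩ + 1/√2|01⟩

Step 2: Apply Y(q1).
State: -(1/√2)i|00⟩ + (1/√2)i|01⟩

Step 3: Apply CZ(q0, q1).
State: -(1/√2)i|00⟩ + (1/√2)i|01⟩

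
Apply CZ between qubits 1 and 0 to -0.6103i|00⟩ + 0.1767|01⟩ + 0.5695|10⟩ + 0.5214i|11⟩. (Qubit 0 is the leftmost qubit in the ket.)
-0.6103i|00⟩ + 0.1767|01⟩ + 0.5695|10⟩ - 0.5214i|11⟩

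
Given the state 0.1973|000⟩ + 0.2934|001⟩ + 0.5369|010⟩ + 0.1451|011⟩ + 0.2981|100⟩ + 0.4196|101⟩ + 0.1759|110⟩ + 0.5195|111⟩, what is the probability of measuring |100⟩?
0.08886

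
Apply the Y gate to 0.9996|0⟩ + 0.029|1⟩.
-0.029i|0⟩ + 0.9996i|1⟩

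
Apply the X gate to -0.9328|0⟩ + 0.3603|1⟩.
0.3603|0⟩ - 0.9328|1⟩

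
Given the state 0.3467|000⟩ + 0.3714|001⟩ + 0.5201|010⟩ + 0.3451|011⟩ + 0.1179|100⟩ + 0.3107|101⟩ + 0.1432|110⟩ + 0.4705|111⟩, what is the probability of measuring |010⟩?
0.2705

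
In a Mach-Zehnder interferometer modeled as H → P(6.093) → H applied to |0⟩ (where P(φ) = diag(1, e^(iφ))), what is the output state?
(0.991 - 0.09452i)|0⟩ + (0.009015 + 0.09452i)|1⟩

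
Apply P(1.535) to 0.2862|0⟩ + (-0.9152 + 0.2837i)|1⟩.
0.2862|0⟩ + (-0.3163 - 0.9045i)|1⟩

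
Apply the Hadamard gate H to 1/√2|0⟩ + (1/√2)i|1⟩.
(1/2 + (1/2)i)|0⟩ + (1/2 - (1/2)i)|1⟩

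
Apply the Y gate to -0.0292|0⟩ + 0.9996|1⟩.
-0.9996i|0⟩ - 0.0292i|1⟩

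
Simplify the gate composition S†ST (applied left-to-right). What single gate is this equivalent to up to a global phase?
T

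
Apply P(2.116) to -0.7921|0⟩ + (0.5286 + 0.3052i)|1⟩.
-0.7921|0⟩ + (-0.5351 + 0.2937i)|1⟩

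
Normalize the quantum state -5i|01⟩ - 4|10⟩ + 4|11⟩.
-0.6623i|01⟩ - 0.5298|10⟩ + 0.5298|11⟩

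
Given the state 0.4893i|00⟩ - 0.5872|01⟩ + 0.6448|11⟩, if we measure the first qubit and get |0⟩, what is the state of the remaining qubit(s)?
0.6402i|0⟩ - 0.7682|1⟩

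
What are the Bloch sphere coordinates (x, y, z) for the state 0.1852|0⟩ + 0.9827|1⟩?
(0.364, 0, -0.9314)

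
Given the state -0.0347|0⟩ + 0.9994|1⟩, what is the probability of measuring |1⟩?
0.9988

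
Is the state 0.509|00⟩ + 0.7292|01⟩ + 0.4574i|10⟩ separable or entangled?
Entangled

Writing the state as a|00⟩ + b|01⟩ + c|10⟩ + d|11⟩, it is a product state iff ad − bc = 0.
Here (a, b, c, d) = (0.509, 0.7292, 0.4574i, 0): ad − bc = (0.509)(0) − (0.7292)(0.4574i) = -0.3335i ≠ 0, so the state is entangled.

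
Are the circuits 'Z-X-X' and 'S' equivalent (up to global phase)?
No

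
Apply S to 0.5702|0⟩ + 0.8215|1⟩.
0.5702|0⟩ + 0.8215i|1⟩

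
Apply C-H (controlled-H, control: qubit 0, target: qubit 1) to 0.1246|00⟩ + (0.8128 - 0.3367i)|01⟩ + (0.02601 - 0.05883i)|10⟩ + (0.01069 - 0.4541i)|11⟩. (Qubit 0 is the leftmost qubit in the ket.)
0.1246|00⟩ + (0.8128 - 0.3367i)|01⟩ + (0.02595 - 0.3627i)|10⟩ + (0.01083 + 0.2795i)|11⟩

C-H leaves the control-|0⟩ kets |00⟩, |01⟩ unchanged and applies H to qubit 1 on the control-|1⟩ pair (|10⟩, |11⟩).
H = [[1/√2, 1/√2], [1/√2, -1/√2]].
With a = amp(|10⟩) = (0.02601 - 0.05883i) and b = amp(|11⟩) = (0.01069 - 0.4541i):
new amp(|10⟩) = (1/√2)·a + (1/√2)·b = (0.02595 - 0.3627i)
new amp(|11⟩) = (1/√2)·a + (-1/√2)·b = (0.01083 + 0.2795i)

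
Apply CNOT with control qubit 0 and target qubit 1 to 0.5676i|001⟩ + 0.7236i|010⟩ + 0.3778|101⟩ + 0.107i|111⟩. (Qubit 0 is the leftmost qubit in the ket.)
0.5676i|001⟩ + 0.7236i|010⟩ + 0.107i|101⟩ + 0.3778|111⟩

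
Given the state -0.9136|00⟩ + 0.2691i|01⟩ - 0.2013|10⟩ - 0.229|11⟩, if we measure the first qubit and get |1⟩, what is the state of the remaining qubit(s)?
-0.6602|0⟩ - 0.7511|1⟩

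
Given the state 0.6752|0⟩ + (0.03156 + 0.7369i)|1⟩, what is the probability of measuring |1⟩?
0.544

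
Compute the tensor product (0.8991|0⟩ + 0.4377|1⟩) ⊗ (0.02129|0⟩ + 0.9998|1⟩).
0.01914|00⟩ + 0.8989|01⟩ + 0.009319|10⟩ + 0.4376|11⟩

amp(|b₁b₂…⟩) = product of the factor amplitudes for bits b₁, b₂, …; only kets whose every factor amplitude is nonzero survive.
|00⟩: (0.8991)(0.02129) = 0.01914
|01⟩: (0.8991)(0.9998) = 0.8989
|10⟩: (0.4377)(0.02129) = 0.009319
|11⟩: (0.4377)(0.9998) = 0.4376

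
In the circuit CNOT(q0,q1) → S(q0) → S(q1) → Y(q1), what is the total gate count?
4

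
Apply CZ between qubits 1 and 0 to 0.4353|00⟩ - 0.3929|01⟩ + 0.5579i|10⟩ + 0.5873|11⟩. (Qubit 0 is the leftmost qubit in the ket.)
0.4353|00⟩ - 0.3929|01⟩ + 0.5579i|10⟩ - 0.5873|11⟩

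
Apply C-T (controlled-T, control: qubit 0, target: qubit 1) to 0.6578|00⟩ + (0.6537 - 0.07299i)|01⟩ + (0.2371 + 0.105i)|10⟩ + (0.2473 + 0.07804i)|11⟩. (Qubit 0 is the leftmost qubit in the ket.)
0.6578|00⟩ + (0.6537 - 0.07299i)|01⟩ + (0.2371 + 0.105i)|10⟩ + (0.1197 + 0.2301i)|11⟩

C-T leaves the control-|0⟩ kets |00⟩, |01⟩ unchanged and applies T to qubit 1 on the control-|1⟩ pair (|10⟩, |11⟩).
T = [[1, 0], [0, (1/√2 + (1/√2)i)]].
With a = amp(|10⟩) = (0.2371 + 0.105i) and b = amp(|11⟩) = (0.2473 + 0.07804i):
new amp(|10⟩) = (1)·a = (0.2371 + 0.105i)
new amp(|11⟩) = (1/√2 + (1/√2)i)·b = (0.1197 + 0.2301i)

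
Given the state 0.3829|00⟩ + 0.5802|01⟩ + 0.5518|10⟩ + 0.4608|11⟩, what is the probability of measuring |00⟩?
0.1466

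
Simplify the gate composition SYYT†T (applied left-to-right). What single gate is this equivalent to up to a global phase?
S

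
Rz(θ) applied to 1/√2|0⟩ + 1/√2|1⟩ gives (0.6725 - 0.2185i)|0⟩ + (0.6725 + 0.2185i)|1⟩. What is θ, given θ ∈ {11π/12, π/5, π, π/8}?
π/5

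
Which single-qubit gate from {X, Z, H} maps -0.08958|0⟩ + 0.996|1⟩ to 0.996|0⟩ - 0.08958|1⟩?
X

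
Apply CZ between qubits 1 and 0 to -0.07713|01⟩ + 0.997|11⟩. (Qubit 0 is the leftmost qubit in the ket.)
-0.07713|01⟩ - 0.997|11⟩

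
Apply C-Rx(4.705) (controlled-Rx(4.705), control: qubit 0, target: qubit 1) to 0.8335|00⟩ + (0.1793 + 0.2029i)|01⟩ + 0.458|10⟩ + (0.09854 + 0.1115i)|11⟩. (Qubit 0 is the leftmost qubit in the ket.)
0.8335|00⟩ + (0.1793 + 0.2029i)|01⟩ + (-0.2435 - 0.06994i)|10⟩ + (-0.06942 - 0.4036i)|11⟩

C-Rx(4.705) leaves the control-|0⟩ kets |00⟩, |01⟩ unchanged and applies Rx(4.705) to qubit 1 on the control-|1⟩ pair (|10⟩, |11⟩).
Rx(4.705) = [[cos(θ/2), −i·sin(θ/2)], [−i·sin(θ/2), cos(θ/2)]]; θ = 4.705, cos(θ/2) ≈ -0.70449, sin(θ/2) ≈ 0.709714.
With a = amp(|10⟩) = 0.458 and b = amp(|11⟩) = (0.09854 + 0.1115i):
new amp(|10⟩) = (-0.70449)·a + (-0.709714i)·b = (-0.2435 - 0.06994i)
new amp(|11⟩) = (-0.709714i)·a + (-0.70449)·b = (-0.06942 - 0.4036i)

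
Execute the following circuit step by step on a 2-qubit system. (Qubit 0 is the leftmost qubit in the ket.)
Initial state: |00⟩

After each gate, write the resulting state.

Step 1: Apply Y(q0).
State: i|10⟩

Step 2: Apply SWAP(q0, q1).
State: i|01⟩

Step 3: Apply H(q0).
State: (1/√2)i|01⟩ + (1/√2)i|11⟩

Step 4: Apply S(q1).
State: -1/√2|01⟩ - 1/√2|11⟩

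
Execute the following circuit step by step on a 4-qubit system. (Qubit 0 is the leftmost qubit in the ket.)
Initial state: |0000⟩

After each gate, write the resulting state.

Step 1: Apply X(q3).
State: |0001⟩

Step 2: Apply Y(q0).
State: i|1001⟩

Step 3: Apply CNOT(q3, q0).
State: i|0001⟩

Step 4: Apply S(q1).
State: i|0001⟩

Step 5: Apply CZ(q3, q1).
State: i|0001⟩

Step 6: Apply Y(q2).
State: -|0011⟩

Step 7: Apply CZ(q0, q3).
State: -|0011⟩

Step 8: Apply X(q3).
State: -|0010⟩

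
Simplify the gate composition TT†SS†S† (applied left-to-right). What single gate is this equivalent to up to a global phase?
S†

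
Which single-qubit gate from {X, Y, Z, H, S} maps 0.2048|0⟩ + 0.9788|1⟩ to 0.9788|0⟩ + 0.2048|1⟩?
X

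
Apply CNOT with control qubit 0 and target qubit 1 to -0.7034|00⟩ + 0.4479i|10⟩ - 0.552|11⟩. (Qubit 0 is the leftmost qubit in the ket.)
-0.7034|00⟩ - 0.552|10⟩ + 0.4479i|11⟩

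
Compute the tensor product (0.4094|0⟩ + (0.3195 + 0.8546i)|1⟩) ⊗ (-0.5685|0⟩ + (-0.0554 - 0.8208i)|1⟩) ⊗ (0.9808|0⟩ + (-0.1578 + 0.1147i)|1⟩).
-0.2283|000⟩ + (0.03673 - 0.0267i)|001⟩ + (-0.02225 - 0.3296i)|010⟩ + (0.04212 + 0.05042i)|011⟩ + (-0.1781 - 0.4765i)|100⟩ + (0.08439 + 0.05583i)|101⟩ + (0.6706 - 0.3036i)|110⟩ + (-0.07239 + 0.1273i)|111⟩

amp(|b₁b₂…⟩) = product of the factor amplitudes for bits b₁, b₂, …; only kets whose every factor amplitude is nonzero survive.
|000⟩: (0.4094)(-0.5685)(0.9808) = -0.2283
|001⟩: (0.4094)(-0.5685)(-0.1578 + 0.1147i) = (0.03673 - 0.0267i)
|010⟩: (0.4094)(-0.0554 - 0.8208i)(0.9808) = (-0.02225 - 0.3296i)
|011⟩: (0.4094)(-0.0554 - 0.8208i)(-0.1578 + 0.1147i) = (0.04212 + 0.05042i)
|100⟩: (0.3195 + 0.8546i)(-0.5685)(0.9808) = (-0.1781 - 0.4765i)
|101⟩: (0.3195 + 0.8546i)(-0.5685)(-0.1578 + 0.1147i) = (0.08439 + 0.05583i)
|110⟩: (0.3195 + 0.8546i)(-0.0554 - 0.8208i)(0.9808) = (0.6706 - 0.3036i)
|111⟩: (0.3195 + 0.8546i)(-0.0554 - 0.8208i)(-0.1578 + 0.1147i) = (-0.07239 + 0.1273i)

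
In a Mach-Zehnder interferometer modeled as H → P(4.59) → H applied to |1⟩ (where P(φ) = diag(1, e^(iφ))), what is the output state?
(0.561 + 0.4963i)|0⟩ + (0.439 - 0.4963i)|1⟩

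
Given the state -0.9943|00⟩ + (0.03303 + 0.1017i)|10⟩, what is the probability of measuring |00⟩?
0.9886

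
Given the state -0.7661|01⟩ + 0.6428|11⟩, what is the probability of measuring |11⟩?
0.4132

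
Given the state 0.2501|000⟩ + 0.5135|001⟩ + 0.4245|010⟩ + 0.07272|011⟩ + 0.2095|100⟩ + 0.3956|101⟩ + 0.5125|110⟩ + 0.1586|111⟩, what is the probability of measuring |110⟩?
0.2627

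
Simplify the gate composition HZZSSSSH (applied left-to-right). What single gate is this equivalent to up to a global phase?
I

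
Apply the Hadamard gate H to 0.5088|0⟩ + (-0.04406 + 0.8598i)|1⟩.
(0.3286 + 0.608i)|0⟩ + (0.3909 - 0.608i)|1⟩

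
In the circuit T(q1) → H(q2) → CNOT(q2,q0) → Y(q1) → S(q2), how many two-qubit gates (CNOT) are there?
1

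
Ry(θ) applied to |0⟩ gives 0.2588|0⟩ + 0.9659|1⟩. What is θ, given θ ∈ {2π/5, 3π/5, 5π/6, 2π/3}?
5π/6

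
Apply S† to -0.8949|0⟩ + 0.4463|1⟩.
-0.8949|0⟩ - 0.4463i|1⟩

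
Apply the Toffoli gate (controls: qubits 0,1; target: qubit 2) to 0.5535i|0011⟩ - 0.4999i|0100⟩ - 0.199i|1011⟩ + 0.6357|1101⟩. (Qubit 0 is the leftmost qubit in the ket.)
0.5535i|0011⟩ - 0.4999i|0100⟩ - 0.199i|1011⟩ + 0.6357|1111⟩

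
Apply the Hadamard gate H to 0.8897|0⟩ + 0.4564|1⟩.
0.9518|0⟩ + 0.3064|1⟩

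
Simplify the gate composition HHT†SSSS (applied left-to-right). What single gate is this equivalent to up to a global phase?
T†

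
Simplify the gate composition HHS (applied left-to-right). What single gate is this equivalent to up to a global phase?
S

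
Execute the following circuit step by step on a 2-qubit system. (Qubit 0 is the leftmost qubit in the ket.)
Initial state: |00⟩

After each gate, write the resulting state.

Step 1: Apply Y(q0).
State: i|10⟩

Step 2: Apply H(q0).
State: (1/√2)i|00⟩ - (1/√2)i|10⟩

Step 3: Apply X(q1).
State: (1/√2)i|01⟩ - (1/√2)i|11⟩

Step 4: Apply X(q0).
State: -(1/√2)i|01⟩ + (1/√2)i|11⟩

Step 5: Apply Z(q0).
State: -(1/√2)i|01⟩ - (1/√2)i|11⟩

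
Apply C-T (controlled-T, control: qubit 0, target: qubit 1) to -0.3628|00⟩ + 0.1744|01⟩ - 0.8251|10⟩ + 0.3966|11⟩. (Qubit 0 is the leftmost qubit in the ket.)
-0.3628|00⟩ + 0.1744|01⟩ - 0.8251|10⟩ + (0.2804 + 0.2804i)|11⟩

C-T leaves the control-|0⟩ kets |00⟩, |01⟩ unchanged and applies T to qubit 1 on the control-|1⟩ pair (|10⟩, |11⟩).
T = [[1, 0], [0, (1/√2 + (1/√2)i)]].
With a = amp(|10⟩) = -0.8251 and b = amp(|11⟩) = 0.3966:
new amp(|10⟩) = (1)·a = -0.8251
new amp(|11⟩) = (1/√2 + (1/√2)i)·b = (0.2804 + 0.2804i)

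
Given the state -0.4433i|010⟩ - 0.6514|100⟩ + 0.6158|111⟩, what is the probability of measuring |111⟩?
0.3792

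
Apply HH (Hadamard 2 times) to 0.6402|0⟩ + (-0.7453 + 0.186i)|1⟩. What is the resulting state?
0.6402|0⟩ + (-0.7453 + 0.186i)|1⟩

H² = I, so an even number of Hadamards cancels: H^2 = I and the state is unchanged.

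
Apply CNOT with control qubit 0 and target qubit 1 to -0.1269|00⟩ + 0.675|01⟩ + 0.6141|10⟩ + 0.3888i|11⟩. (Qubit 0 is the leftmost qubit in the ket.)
-0.1269|00⟩ + 0.675|01⟩ + 0.3888i|10⟩ + 0.6141|11⟩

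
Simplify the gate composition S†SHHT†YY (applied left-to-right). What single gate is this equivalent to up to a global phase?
T†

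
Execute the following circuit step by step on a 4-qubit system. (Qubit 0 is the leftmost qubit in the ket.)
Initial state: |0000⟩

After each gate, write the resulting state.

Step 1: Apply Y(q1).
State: i|0100⟩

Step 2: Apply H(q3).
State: (1/√2)i|0100⟩ + (1/√2)i|0101⟩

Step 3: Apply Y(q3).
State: 1/√2|0100⟩ - 1/√2|0101⟩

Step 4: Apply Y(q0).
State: (1/√2)i|1100⟩ - (1/√2)i|1101⟩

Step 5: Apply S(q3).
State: (1/√2)i|1100⟩ + 1/√2|1101⟩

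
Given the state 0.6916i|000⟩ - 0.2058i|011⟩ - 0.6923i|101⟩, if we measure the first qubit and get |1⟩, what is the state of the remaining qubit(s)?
-i|01⟩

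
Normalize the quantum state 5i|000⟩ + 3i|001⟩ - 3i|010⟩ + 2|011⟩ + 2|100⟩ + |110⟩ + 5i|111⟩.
0.5698i|000⟩ + 0.3419i|001⟩ - 0.3419i|010⟩ + 0.2279|011⟩ + 0.2279|100⟩ + 0.114|110⟩ + 0.5698i|111⟩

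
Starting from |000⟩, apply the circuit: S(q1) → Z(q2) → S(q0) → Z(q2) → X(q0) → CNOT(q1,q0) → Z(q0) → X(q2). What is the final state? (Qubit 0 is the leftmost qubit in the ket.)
-|101⟩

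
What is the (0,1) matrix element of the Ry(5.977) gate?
-0.1525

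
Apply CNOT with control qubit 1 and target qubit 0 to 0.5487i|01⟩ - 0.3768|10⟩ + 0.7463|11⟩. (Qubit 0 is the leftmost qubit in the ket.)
0.7463|01⟩ - 0.3768|10⟩ + 0.5487i|11⟩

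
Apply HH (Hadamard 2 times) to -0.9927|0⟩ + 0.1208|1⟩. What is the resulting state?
-0.9927|0⟩ + 0.1208|1⟩

H² = I, so an even number of Hadamards cancels: H^2 = I and the state is unchanged.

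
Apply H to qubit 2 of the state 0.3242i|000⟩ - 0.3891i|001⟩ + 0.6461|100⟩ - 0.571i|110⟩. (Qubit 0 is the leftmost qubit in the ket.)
-0.04589i|000⟩ + 0.5044i|001⟩ + 0.4569|100⟩ + 0.4569|101⟩ - 0.4038i|110⟩ - 0.4038i|111⟩

H on qubit 2 mixes each pair of kets that differ only in qubit 2: amplitudes (a, b) of (|…0…⟩, |…1…⟩) become ((a + b)/√2, (a − b)/√2). Kets absent from the input have amplitude 0.
(|000⟩, |001⟩): (a, b) = (0.3242i, -0.3891i) → (-0.04589i, 0.5044i)
(|100⟩, |101⟩): (a, b) = (0.6461, 0) → (0.4569, 0.4569)
(|110⟩, |111⟩): (a, b) = (-0.571i, 0) → (-0.4038i, -0.4038i)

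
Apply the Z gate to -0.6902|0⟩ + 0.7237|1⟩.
-0.6902|0⟩ - 0.7237|1⟩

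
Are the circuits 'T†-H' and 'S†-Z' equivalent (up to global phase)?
No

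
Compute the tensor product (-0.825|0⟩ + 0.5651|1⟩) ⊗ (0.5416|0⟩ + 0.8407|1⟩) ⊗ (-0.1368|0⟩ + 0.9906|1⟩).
0.06112|000⟩ - 0.4426|001⟩ + 0.09488|010⟩ - 0.6871|011⟩ - 0.04187|100⟩ + 0.3032|101⟩ - 0.06499|110⟩ + 0.4706|111⟩

amp(|b₁b₂…⟩) = product of the factor amplitudes for bits b₁, b₂, …; only kets whose every factor amplitude is nonzero survive.
|000⟩: (-0.825)(0.5416)(-0.1368) = 0.06112
|001⟩: (-0.825)(0.5416)(0.9906) = -0.4426
|010⟩: (-0.825)(0.8407)(-0.1368) = 0.09488
|011⟩: (-0.825)(0.8407)(0.9906) = -0.6871
|100⟩: (0.5651)(0.5416)(-0.1368) = -0.04187
|101⟩: (0.5651)(0.5416)(0.9906) = 0.3032
|110⟩: (0.5651)(0.8407)(-0.1368) = -0.06499
|111⟩: (0.5651)(0.8407)(0.9906) = 0.4706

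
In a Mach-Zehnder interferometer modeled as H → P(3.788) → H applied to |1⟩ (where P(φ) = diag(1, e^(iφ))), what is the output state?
(0.8991 + 0.3012i)|0⟩ + (0.1009 - 0.3012i)|1⟩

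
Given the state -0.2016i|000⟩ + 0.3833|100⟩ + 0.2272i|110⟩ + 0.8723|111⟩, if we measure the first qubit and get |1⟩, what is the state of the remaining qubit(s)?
0.3913|00⟩ + 0.232i|10⟩ + 0.8905|11⟩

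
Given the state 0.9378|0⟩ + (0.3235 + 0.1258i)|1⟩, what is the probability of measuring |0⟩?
0.8795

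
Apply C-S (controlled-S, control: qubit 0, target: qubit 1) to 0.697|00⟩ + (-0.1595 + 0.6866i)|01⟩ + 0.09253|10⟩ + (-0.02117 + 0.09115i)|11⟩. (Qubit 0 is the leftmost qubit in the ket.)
0.697|00⟩ + (-0.1595 + 0.6866i)|01⟩ + 0.09253|10⟩ + (-0.09115 - 0.02117i)|11⟩

C-S leaves the control-|0⟩ kets |00⟩, |01⟩ unchanged and applies S to qubit 1 on the control-|1⟩ pair (|10⟩, |11⟩).
S = [[1, 0], [0, i]].
With a = amp(|10⟩) = 0.09253 and b = amp(|11⟩) = (-0.02117 + 0.09115i):
new amp(|10⟩) = (1)·a = 0.09253
new amp(|11⟩) = (i)·b = (-0.09115 - 0.02117i)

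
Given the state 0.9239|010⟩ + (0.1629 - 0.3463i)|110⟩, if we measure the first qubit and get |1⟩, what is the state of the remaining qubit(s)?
(0.4257 - 0.9049i)|10⟩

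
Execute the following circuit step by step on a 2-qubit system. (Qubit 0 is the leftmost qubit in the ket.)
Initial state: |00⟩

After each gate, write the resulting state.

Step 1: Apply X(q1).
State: |01⟩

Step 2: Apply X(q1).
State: |00⟩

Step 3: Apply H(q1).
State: 1/√2|00⟩ + 1/√2|01⟩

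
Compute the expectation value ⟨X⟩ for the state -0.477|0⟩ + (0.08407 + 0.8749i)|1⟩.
-0.0802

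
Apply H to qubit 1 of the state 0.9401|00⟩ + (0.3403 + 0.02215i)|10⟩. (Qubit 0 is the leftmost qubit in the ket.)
0.6648|00⟩ + 0.6648|01⟩ + (0.2406 + 0.01566i)|10⟩ + (0.2406 + 0.01566i)|11⟩

H on qubit 1 mixes each pair of kets that differ only in qubit 1: amplitudes (a, b) of (|…0…⟩, |…1…⟩) become ((a + b)/√2, (a − b)/√2). Kets absent from the input have amplitude 0.
(|00⟩, |01⟩): (a, b) = (0.9401, 0) → (0.6648, 0.6648)
(|10⟩, |11⟩): (a, b) = ((0.3403 + 0.02215i), 0) → ((0.2406 + 0.01566i), (0.2406 + 0.01566i))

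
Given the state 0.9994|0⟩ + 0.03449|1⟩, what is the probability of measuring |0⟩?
0.9988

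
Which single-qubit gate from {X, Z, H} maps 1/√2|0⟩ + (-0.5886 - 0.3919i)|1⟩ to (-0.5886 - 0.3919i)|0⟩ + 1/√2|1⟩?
X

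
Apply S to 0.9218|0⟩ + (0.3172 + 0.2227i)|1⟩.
0.9218|0⟩ + (-0.2227 + 0.3172i)|1⟩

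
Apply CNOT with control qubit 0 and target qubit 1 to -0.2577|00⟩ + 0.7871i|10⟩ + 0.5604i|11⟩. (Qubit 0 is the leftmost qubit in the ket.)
-0.2577|00⟩ + 0.5604i|10⟩ + 0.7871i|11⟩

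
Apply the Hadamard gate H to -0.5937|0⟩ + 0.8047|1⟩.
0.1492|0⟩ - 0.9888|1⟩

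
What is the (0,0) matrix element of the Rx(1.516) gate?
0.7262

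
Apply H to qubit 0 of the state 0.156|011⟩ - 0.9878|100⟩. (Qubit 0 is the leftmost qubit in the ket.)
-0.6985|000⟩ + 0.1103|011⟩ + 0.6985|100⟩ + 0.1103|111⟩

H on qubit 0 mixes each pair of kets that differ only in qubit 0: amplitudes (a, b) of (|…0…⟩, |…1…⟩) become ((a + b)/√2, (a − b)/√2). Kets absent from the input have amplitude 0.
(|000⟩, |100⟩): (a, b) = (0, -0.9878) → (-0.6985, 0.6985)
(|011⟩, |111⟩): (a, b) = (0.156, 0) → (0.1103, 0.1103)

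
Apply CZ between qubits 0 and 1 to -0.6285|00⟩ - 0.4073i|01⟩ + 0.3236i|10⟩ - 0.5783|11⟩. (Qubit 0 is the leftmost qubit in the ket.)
-0.6285|00⟩ - 0.4073i|01⟩ + 0.3236i|10⟩ + 0.5783|11⟩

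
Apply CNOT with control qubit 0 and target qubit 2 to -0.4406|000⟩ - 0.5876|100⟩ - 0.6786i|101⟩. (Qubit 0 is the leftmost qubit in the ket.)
-0.4406|000⟩ - 0.6786i|100⟩ - 0.5876|101⟩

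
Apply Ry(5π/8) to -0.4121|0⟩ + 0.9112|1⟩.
-0.9866|0⟩ + 0.1636|1⟩

Ry(5π/8) = [[cos(θ/2), −sin(θ/2)], [sin(θ/2), cos(θ/2)]]; θ = 5π/8, cos(θ/2) ≈ 0.55557, sin(θ/2) ≈ 0.83147.
With a = amp(|0⟩) = -0.4121 and b = amp(|1⟩) = 0.9112:
new amp(|0⟩) = (0.55557)·a + (-0.83147)·b = -0.9866
new amp(|1⟩) = (0.83147)·a + (0.55557)·b = 0.1636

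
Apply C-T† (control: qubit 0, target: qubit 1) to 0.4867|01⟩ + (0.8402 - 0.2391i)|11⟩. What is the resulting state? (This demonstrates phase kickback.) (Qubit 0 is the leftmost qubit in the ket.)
0.4867|01⟩ + (0.425 - 0.7632i)|11⟩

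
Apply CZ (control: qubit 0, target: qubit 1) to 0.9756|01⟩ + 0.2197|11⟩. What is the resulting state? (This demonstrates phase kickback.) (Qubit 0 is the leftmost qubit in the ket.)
0.9756|01⟩ - 0.2197|11⟩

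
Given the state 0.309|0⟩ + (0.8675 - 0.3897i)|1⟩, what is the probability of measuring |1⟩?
0.9044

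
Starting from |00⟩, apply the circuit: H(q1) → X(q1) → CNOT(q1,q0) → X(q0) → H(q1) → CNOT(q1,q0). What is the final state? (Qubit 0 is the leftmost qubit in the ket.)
1/2|00⟩ + 1/2|01⟩ + 1/2|10⟩ - 1/2|11⟩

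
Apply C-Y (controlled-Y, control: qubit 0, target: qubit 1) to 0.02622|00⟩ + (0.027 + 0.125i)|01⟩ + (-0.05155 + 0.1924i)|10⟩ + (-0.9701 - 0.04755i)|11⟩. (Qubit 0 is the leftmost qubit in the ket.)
0.02622|00⟩ + (0.027 + 0.125i)|01⟩ + (-0.04755 + 0.9701i)|10⟩ + (-0.1924 - 0.05155i)|11⟩

C-Y leaves the control-|0⟩ kets |00⟩, |01⟩ unchanged and applies Y to qubit 1 on the control-|1⟩ pair (|10⟩, |11⟩).
Y = [[0, -i], [i, 0]].
With a = amp(|10⟩) = (-0.05155 + 0.1924i) and b = amp(|11⟩) = (-0.9701 - 0.04755i):
new amp(|10⟩) = (-i)·b = (-0.04755 + 0.9701i)
new amp(|11⟩) = (i)·a = (-0.1924 - 0.05155i)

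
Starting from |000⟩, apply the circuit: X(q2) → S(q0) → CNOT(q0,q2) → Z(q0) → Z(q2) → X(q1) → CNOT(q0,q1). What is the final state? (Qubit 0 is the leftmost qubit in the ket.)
-|011⟩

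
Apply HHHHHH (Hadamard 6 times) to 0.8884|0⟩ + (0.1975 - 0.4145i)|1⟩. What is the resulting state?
0.8884|0⟩ + (0.1975 - 0.4145i)|1⟩

H² = I, so an even number of Hadamards cancels: H^6 = I and the state is unchanged.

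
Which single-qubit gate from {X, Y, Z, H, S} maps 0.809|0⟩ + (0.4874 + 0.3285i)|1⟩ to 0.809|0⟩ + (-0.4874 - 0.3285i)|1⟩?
Z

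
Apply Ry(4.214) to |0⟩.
-0.5109|0⟩ + 0.8597|1⟩

Ry(4.214) = [[cos(θ/2), −sin(θ/2)], [sin(θ/2), cos(θ/2)]]; θ = 4.214, cos(θ/2) ≈ -0.510876, sin(θ/2) ≈ 0.859654.
With a = amp(|0⟩) = 1 and b = amp(|1⟩) = 0:
new amp(|0⟩) = (-0.510876)·a + (-0.859654)·b = -0.5109
new amp(|1⟩) = (0.859654)·a + (-0.510876)·b = 0.8597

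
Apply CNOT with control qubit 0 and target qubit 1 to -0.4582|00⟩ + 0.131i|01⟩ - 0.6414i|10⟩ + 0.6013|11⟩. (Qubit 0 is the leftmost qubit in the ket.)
-0.4582|00⟩ + 0.131i|01⟩ + 0.6013|10⟩ - 0.6414i|11⟩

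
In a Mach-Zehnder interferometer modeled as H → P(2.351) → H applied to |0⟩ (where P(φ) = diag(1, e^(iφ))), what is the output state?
(0.1483 + 0.3554i)|0⟩ + (0.8517 - 0.3554i)|1⟩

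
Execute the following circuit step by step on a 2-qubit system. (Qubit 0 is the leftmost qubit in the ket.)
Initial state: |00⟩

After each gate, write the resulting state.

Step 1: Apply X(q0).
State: |10⟩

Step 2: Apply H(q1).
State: 1/√2|10⟩ + 1/√2|11⟩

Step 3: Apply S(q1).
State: 1/√2|10⟩ + (1/√2)i|11⟩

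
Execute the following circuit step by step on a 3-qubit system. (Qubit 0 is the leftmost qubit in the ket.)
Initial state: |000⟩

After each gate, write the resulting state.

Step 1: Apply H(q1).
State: 1/√2|000⟩ + 1/√2|010⟩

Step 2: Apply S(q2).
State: 1/√2|000⟩ + 1/√2|010⟩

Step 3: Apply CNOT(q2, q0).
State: 1/√2|000⟩ + 1/√2|010⟩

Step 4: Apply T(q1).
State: 1/√2|000⟩ + (1/2 + (1/2)i)|010⟩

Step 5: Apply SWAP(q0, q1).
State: 1/√2|000⟩ + (1/2 + (1/2)i)|100⟩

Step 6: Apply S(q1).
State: 1/√2|000⟩ + (1/2 + (1/2)i)|100⟩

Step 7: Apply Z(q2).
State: 1/√2|000⟩ + (1/2 + (1/2)i)|100⟩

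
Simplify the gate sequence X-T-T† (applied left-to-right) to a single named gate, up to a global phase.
X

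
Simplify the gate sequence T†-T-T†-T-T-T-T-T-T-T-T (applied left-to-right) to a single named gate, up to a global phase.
T†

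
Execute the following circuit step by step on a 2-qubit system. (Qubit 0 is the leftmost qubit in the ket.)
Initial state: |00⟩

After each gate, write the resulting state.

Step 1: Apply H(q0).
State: 1/√2|00⟩ + 1/√2|10⟩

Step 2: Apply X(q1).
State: 1/√2|01⟩ + 1/√2|11⟩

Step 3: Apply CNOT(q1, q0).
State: 1/√2|01⟩ + 1/√2|11⟩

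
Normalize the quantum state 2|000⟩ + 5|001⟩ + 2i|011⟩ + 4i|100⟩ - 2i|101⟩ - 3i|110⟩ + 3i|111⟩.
0.2374|000⟩ + 0.5934|001⟩ + 0.2374i|011⟩ + 0.4747i|100⟩ - 0.2374i|101⟩ - 0.356i|110⟩ + 0.356i|111⟩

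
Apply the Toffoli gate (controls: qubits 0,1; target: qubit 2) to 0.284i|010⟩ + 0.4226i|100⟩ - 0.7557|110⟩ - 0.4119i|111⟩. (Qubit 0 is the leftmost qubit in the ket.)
0.284i|010⟩ + 0.4226i|100⟩ - 0.4119i|110⟩ - 0.7557|111⟩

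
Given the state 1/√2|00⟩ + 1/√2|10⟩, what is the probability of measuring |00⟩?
1/2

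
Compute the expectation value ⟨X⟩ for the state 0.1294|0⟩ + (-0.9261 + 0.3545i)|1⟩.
-0.2397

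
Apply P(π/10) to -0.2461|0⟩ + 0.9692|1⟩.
-0.2461|0⟩ + (0.9218 + 0.2995i)|1⟩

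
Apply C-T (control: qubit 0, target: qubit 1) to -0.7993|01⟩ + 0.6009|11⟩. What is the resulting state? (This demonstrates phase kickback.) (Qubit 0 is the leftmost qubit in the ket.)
-0.7993|01⟩ + (0.4249 + 0.4249i)|11⟩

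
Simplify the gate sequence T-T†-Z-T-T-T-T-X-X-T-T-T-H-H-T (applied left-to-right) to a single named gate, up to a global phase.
Z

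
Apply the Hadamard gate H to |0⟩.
1/√2|0⟩ + 1/√2|1⟩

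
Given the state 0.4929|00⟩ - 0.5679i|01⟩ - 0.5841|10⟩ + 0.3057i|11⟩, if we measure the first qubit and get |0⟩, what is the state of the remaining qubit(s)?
0.6555|0⟩ - 0.7552i|1⟩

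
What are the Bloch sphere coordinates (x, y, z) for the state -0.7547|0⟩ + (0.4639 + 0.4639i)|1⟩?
(-0.7002, -0.7002, 0.1392)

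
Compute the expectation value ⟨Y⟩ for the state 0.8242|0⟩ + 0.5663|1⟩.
0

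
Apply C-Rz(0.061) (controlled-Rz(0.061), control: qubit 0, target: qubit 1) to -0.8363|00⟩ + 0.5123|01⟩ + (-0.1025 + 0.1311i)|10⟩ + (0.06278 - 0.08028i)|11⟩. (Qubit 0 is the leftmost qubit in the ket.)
-0.8363|00⟩ + 0.5123|01⟩ + (-0.09845 + 0.1342i)|10⟩ + (0.0652 - 0.07833i)|11⟩

C-Rz(0.061) leaves the control-|0⟩ kets |00⟩, |01⟩ unchanged and applies Rz(0.061) to qubit 1 on the control-|1⟩ pair (|10⟩, |11⟩).
Rz(0.061) = [[e^(−iθ/2), 0], [0, e^(iθ/2)]] with e^(±iθ/2) = cos(θ/2) ± i·sin(θ/2); θ = 0.061, cos(θ/2) ≈ 0.999535, sin(θ/2) ≈ 0.0304953.
With a = amp(|10⟩) = (-0.1025 + 0.1311i) and b = amp(|11⟩) = (0.06278 - 0.08028i):
new amp(|10⟩) = (0.999535 - 0.0304953i)·a = (-0.09845 + 0.1342i)
new amp(|11⟩) = (0.999535 + 0.0304953i)·b = (0.0652 - 0.07833i)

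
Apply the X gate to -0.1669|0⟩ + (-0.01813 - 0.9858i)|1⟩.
(-0.01813 - 0.9858i)|0⟩ - 0.1669|1⟩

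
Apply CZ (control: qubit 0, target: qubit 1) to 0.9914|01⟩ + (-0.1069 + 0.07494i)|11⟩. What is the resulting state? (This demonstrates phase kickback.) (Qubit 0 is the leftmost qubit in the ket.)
0.9914|01⟩ + (0.1069 - 0.07494i)|11⟩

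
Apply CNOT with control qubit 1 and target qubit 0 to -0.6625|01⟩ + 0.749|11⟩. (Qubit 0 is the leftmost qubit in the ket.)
0.749|01⟩ - 0.6625|11⟩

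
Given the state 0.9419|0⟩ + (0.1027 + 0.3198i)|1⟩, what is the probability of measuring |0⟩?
0.8872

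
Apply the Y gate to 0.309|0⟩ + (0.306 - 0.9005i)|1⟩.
(-0.9005 - 0.306i)|0⟩ + 0.309i|1⟩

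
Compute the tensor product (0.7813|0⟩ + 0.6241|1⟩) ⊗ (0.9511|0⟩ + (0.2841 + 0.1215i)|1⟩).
0.7431|00⟩ + (0.222 + 0.09493i)|01⟩ + 0.5936|10⟩ + (0.1773 + 0.07583i)|11⟩

amp(|b₁b₂…⟩) = product of the factor amplitudes for bits b₁, b₂, …; only kets whose every factor amplitude is nonzero survive.
|00⟩: (0.7813)(0.9511) = 0.7431
|01⟩: (0.7813)(0.2841 + 0.1215i) = (0.222 + 0.09493i)
|10⟩: (0.6241)(0.9511) = 0.5936
|11⟩: (0.6241)(0.2841 + 0.1215i) = (0.1773 + 0.07583i)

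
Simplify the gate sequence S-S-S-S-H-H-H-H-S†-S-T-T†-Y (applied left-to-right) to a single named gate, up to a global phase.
Y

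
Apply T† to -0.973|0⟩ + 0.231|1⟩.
-0.973|0⟩ + (0.1633 - 0.1633i)|1⟩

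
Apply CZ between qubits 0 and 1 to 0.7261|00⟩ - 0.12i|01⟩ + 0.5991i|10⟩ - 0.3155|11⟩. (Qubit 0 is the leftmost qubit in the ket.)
0.7261|00⟩ - 0.12i|01⟩ + 0.5991i|10⟩ + 0.3155|11⟩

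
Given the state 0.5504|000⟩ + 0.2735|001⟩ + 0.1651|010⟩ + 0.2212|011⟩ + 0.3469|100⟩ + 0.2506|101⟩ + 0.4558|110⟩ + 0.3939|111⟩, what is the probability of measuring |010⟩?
0.02726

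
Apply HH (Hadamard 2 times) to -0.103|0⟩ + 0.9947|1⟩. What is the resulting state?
-0.103|0⟩ + 0.9947|1⟩

H² = I, so an even number of Hadamards cancels: H^2 = I and the state is unchanged.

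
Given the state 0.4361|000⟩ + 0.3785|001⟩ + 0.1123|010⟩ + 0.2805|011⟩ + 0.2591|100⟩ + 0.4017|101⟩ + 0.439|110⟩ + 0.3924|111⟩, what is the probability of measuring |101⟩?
0.1614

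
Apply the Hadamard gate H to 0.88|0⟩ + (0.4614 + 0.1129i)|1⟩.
(0.9485 + 0.07983i)|0⟩ + (0.296 - 0.07983i)|1⟩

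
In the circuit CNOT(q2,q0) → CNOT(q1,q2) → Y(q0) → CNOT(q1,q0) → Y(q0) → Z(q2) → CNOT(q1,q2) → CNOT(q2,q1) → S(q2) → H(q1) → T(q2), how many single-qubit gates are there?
6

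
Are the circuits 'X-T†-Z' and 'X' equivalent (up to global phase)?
No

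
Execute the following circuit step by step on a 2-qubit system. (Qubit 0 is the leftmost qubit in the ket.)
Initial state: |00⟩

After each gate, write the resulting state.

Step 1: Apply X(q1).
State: |01⟩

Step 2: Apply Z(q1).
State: -|01⟩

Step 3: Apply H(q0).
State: -1/√2|01⟩ - 1/√2|11⟩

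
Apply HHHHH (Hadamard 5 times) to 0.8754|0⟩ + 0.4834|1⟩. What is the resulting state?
0.9608|0⟩ + 0.2772|1⟩

H² = I, so H^5 = H: a single Hadamard. With (a, b) = (0.8754, 0.4834), H gives ((a + b)/√2, (a − b)/√2) = (0.9608, 0.2772).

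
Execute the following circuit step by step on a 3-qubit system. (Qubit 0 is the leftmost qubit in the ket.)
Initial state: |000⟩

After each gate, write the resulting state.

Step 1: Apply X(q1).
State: |010⟩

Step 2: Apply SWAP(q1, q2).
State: |001⟩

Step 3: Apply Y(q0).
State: i|101⟩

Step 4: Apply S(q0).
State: -|101⟩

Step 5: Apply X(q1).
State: -|111⟩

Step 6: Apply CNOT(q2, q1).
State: -|101⟩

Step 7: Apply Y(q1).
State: -i|111⟩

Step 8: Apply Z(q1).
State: i|111⟩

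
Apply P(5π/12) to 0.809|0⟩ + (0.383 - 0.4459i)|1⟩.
0.809|0⟩ + (0.5298 + 0.2545i)|1⟩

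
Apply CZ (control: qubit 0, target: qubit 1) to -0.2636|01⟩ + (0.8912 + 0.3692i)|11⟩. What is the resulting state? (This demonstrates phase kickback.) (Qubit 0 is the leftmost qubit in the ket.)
-0.2636|01⟩ + (-0.8912 - 0.3692i)|11⟩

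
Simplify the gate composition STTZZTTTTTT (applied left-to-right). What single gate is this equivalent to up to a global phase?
S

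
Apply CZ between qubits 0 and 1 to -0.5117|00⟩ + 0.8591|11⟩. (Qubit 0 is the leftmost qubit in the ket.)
-0.5117|00⟩ - 0.8591|11⟩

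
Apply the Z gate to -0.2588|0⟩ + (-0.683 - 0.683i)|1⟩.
-0.2588|0⟩ + (0.683 + 0.683i)|1⟩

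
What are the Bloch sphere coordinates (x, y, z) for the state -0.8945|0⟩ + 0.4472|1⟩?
(-0.8, 0, 0.6001)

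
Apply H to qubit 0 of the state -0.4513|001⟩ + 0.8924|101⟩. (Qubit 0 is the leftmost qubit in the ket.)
0.3119|001⟩ - 0.9501|101⟩

H on qubit 0 mixes each pair of kets that differ only in qubit 0: amplitudes (a, b) of (|…0…⟩, |…1…⟩) become ((a + b)/√2, (a − b)/√2). Kets absent from the input have amplitude 0.
(|001⟩, |101⟩): (a, b) = (-0.4513, 0.8924) → (0.3119, -0.9501)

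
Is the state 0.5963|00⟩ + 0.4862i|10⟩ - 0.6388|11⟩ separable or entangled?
Entangled

Writing the state as a|00⟩ + b|01⟩ + c|10⟩ + d|11⟩, it is a product state iff ad − bc = 0.
Here (a, b, c, d) = (0.5963, 0, 0.4862i, -0.6388): ad − bc = (0.5963)(-0.6388) − (0)(0.4862i) = -0.3809 ≠ 0, so the state is entangled.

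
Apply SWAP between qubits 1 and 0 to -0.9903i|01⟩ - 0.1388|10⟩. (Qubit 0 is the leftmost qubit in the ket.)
-0.1388|01⟩ - 0.9903i|10⟩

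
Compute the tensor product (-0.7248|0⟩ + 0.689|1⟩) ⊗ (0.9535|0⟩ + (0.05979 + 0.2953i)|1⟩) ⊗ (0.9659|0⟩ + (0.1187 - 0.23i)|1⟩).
-0.6675|000⟩ + (-0.08203 + 0.159i)|001⟩ + (-0.04186 - 0.2067i)|010⟩ + (-0.05437 - 0.01544i)|011⟩ + 0.6346|100⟩ + (0.07798 - 0.1511i)|101⟩ + (0.03979 + 0.1965i)|110⟩ + (0.05169 + 0.01468i)|111⟩

amp(|b₁b₂…⟩) = product of the factor amplitudes for bits b₁, b₂, …; only kets whose every factor amplitude is nonzero survive.
|000⟩: (-0.7248)(0.9535)(0.9659) = -0.6675
|001⟩: (-0.7248)(0.9535)(0.1187 - 0.23i) = (-0.08203 + 0.159i)
|010⟩: (-0.7248)(0.05979 + 0.2953i)(0.9659) = (-0.04186 - 0.2067i)
|011⟩: (-0.7248)(0.05979 + 0.2953i)(0.1187 - 0.23i) = (-0.05437 - 0.01544i)
|100⟩: (0.689)(0.9535)(0.9659) = 0.6346
|101⟩: (0.689)(0.9535)(0.1187 - 0.23i) = (0.07798 - 0.1511i)
|110⟩: (0.689)(0.05979 + 0.2953i)(0.9659) = (0.03979 + 0.1965i)
|111⟩: (0.689)(0.05979 + 0.2953i)(0.1187 - 0.23i) = (0.05169 + 0.01468i)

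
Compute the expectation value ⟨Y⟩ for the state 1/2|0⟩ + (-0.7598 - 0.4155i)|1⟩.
-0.4155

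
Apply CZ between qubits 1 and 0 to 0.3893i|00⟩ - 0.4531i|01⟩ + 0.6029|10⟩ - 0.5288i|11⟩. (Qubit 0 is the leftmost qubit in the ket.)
0.3893i|00⟩ - 0.4531i|01⟩ + 0.6029|10⟩ + 0.5288i|11⟩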